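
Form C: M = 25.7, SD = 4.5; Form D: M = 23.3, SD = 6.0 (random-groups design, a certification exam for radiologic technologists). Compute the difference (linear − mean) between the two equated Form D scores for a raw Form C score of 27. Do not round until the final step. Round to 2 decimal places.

Mean-equated: 27 + (23.3 − 25.7) = 24.60
Linear-equated: (6.0/4.5)(27 − 25.7) + 23.3 = 25.033
Difference = 25.033 − 24.60 = 0.43

0.43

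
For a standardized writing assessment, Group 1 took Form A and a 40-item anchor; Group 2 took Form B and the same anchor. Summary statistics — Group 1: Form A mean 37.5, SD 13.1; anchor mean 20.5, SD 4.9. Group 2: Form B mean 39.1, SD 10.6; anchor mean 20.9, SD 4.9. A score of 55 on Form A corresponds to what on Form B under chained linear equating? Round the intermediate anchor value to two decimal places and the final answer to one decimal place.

52.4

Form A → anchor (Group 1): v = (4.9/13.1)(55 − 37.5) + 20.5 = 27.05
anchor → Form B (Group 2): y = (10.6/4.9)(27.05 − 20.9) + 39.1 = 52.4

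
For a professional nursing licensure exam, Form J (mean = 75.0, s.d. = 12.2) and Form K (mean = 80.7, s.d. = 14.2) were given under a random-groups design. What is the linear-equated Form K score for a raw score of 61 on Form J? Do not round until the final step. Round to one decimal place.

64.4

Linear equating: y = (SD_Y/SD_X)(x − M_X) + M_Y
y = (14.2/12.2)(61 − 75.0) + 80.7
y = 1.163934 × -14.0 + 80.7 = -16.2951 + 80.7 = 64.4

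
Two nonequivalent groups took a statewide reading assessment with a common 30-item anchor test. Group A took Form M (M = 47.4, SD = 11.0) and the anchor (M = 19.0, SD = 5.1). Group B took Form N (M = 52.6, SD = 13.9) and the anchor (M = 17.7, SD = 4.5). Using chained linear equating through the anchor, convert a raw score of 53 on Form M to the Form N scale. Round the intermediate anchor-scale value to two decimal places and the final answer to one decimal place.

Form M → anchor (Group A): v = (5.1/11.0)(53 − 47.4) + 19.0 = 21.60
anchor → Form N (Group B): y = (13.9/4.5)(21.60 − 17.7) + 52.6 = 64.6

64.6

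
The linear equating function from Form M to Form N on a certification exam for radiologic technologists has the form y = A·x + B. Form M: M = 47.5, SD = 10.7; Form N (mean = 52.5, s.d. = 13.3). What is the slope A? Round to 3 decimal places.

1.243

A = SD_Y / SD_X = 13.3 / 10.7 = 1.243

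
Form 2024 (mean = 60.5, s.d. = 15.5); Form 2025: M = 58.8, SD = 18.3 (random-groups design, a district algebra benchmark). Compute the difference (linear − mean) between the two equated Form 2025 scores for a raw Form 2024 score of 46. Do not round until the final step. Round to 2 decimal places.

-2.62

Mean-equated: 46 + (58.8 − 60.5) = 44.30
Linear-equated: (18.3/15.5)(46 − 60.5) + 58.8 = 41.681
Difference = 41.681 − 44.30 = -2.62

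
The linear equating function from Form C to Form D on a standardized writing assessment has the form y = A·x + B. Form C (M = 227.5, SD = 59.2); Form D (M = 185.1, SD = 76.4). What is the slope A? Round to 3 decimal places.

1.291

A = SD_Y / SD_X = 76.4 / 59.2 = 1.291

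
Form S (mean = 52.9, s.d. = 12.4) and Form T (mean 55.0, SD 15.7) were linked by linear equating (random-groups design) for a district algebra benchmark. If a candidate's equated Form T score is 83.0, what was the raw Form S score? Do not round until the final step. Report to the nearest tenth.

75.0

Invert y = (SD_Y/SD_X)(x − M_X) + M_Y:
x = (SD_X/SD_Y)(y − M_Y) + M_X = (12.4/15.7)(83.0 − 55.0) + 52.9
x = 0.789809 × 28.000 + 52.9 = 75.0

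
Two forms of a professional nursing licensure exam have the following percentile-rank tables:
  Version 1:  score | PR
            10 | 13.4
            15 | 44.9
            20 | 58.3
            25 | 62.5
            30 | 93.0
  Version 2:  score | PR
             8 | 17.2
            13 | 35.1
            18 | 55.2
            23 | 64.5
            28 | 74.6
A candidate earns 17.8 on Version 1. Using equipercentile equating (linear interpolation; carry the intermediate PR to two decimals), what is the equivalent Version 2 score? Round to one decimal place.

PR of 17.8 on Version 1: 44.9 + (17.8 − 15)/(20 − 15) × (58.3 − 44.9) = 52.40
On Version 2, PR 52.40 falls between score 13 (PR 35.1) and 18 (PR 55.2).
Interpolate: 13 + (52.40 − 35.1)/(55.2 − 35.1) × (18 − 13) = 17.3

17.3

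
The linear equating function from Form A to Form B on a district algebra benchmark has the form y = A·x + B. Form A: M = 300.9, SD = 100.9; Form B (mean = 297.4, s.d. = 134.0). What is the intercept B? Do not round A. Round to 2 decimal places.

-102.21

A = SD_Y / SD_X = 134.0 / 100.9 = 1.328048
B = M_Y − A·M_X = 297.4 − 1.328048 × 300.9 = -102.21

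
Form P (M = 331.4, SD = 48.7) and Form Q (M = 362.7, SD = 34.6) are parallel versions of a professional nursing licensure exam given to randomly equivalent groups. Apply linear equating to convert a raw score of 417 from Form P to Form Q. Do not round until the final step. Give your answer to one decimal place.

Linear equating: y = (SD_Y/SD_X)(x − M_X) + M_Y
y = (34.6/48.7)(417 − 331.4) + 362.7
y = 0.710472 × 85.6 + 362.7 = 60.8164 + 362.7 = 423.5

423.5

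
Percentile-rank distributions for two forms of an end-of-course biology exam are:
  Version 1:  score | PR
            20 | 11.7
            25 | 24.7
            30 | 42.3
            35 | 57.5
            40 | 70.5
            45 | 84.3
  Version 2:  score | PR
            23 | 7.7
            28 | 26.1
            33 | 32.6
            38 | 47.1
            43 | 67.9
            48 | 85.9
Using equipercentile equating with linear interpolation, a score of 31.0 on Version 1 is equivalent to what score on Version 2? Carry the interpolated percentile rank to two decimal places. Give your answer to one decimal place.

PR of 31.0 on Version 1: 42.3 + (31.0 − 30)/(35 − 30) × (57.5 − 42.3) = 45.34
On Version 2, PR 45.34 falls between score 33 (PR 32.6) and 38 (PR 47.1).
Interpolate: 33 + (45.34 − 32.6)/(47.1 − 32.6) × (38 − 33) = 37.4

37.4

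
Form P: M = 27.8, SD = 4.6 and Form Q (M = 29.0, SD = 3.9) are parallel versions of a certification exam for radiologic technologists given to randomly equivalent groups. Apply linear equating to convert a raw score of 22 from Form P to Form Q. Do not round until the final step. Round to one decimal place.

Linear equating: y = (SD_Y/SD_X)(x − M_X) + M_Y
y = (3.9/4.6)(22 − 27.8) + 29.0
y = 0.847826 × -5.8 + 29.0 = -4.9174 + 29.0 = 24.1

24.1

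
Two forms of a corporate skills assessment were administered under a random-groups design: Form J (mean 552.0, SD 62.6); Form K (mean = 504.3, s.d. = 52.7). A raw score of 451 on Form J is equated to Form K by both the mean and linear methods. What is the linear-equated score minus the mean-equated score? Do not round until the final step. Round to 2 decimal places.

15.97

Mean-equated: 451 + (504.3 − 552.0) = 403.30
Linear-equated: (52.7/62.6)(451 − 552.0) + 504.3 = 419.273
Difference = 419.273 − 403.30 = 15.97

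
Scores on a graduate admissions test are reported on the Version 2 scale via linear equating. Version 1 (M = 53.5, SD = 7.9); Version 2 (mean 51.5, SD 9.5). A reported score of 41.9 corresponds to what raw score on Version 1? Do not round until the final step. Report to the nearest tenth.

45.5

Invert y = (SD_Y/SD_X)(x − M_X) + M_Y:
x = (SD_X/SD_Y)(y − M_Y) + M_X = (7.9/9.5)(41.9 − 51.5) + 53.5
x = 0.831579 × -9.600 + 53.5 = 45.5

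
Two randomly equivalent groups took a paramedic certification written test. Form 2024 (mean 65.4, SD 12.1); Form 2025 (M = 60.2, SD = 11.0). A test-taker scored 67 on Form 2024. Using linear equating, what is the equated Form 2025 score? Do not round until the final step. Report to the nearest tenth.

Linear equating: y = (SD_Y/SD_X)(x − M_X) + M_Y
y = (11.0/12.1)(67 − 65.4) + 60.2
y = 0.909091 × 1.6 + 60.2 = 1.4545 + 60.2 = 61.7

61.7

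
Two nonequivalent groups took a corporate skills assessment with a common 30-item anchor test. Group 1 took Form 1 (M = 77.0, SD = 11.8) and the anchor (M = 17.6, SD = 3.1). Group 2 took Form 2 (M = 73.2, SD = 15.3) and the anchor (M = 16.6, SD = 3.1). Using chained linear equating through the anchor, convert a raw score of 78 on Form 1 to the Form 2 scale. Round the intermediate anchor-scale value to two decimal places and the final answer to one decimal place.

Form 1 → anchor (Group 1): v = (3.1/11.8)(78 − 77.0) + 17.6 = 17.86
anchor → Form 2 (Group 2): y = (15.3/3.1)(17.86 − 16.6) + 73.2 = 79.4

79.4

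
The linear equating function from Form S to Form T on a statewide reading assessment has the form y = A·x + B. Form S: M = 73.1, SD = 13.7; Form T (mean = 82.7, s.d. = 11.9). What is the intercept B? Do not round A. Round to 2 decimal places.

A = SD_Y / SD_X = 11.9 / 13.7 = 0.868613
B = M_Y − A·M_X = 82.7 − 0.868613 × 73.1 = 19.20

19.20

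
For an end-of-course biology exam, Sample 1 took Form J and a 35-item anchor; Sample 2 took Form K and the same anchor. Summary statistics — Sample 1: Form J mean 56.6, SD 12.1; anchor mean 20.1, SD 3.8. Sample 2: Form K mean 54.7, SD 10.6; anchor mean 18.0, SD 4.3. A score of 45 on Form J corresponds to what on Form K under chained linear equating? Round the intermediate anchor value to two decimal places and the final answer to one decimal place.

50.9

Form J → anchor (Sample 1): v = (3.8/12.1)(45 − 56.6) + 20.1 = 16.46
anchor → Form K (Sample 2): y = (10.6/4.3)(16.46 − 18.0) + 54.7 = 50.9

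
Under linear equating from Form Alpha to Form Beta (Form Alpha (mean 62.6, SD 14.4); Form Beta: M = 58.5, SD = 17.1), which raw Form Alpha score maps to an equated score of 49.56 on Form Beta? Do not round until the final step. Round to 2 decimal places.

Invert y = (SD_Y/SD_X)(x − M_X) + M_Y:
x = (SD_X/SD_Y)(y − M_Y) + M_X = (14.4/17.1)(49.56 − 58.5) + 62.6
x = 0.842105 × -8.940 + 62.6 = 55.07

55.07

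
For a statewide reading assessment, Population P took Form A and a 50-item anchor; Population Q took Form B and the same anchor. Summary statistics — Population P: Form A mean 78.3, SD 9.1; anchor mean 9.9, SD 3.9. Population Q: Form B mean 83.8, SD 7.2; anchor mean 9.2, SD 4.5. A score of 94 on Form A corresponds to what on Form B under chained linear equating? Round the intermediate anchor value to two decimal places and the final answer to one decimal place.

95.7

Form A → anchor (Population P): v = (3.9/9.1)(94 − 78.3) + 9.9 = 16.63
anchor → Form B (Population Q): y = (7.2/4.5)(16.63 − 9.2) + 83.8 = 95.7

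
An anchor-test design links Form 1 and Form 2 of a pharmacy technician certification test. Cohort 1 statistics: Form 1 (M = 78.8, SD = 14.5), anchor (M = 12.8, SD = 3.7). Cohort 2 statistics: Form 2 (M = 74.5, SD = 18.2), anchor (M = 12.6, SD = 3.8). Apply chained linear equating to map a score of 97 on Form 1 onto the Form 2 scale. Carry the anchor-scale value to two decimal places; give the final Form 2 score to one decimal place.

Form 1 → anchor (Cohort 1): v = (3.7/14.5)(97 − 78.8) + 12.8 = 17.44
anchor → Form 2 (Cohort 2): y = (18.2/3.8)(17.44 − 12.6) + 74.5 = 97.7

97.7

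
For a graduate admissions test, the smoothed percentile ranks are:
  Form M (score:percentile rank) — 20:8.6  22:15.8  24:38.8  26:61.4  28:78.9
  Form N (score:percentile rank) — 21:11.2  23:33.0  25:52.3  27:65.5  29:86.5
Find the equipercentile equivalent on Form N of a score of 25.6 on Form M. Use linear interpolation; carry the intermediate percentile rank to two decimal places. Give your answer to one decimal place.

PR of 25.6 on Form M: 38.8 + (25.6 − 24)/(26 − 24) × (61.4 − 38.8) = 56.88
On Form N, PR 56.88 falls between score 25 (PR 52.3) and 27 (PR 65.5).
Interpolate: 25 + (56.88 − 52.3)/(65.5 − 52.3) × (27 − 25) = 25.7

25.7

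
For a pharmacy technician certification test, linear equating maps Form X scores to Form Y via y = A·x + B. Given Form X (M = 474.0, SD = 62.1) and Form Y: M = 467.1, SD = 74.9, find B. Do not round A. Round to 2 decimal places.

-104.60

A = SD_Y / SD_X = 74.9 / 62.1 = 1.206119
B = M_Y − A·M_X = 467.1 − 1.206119 × 474.0 = -104.60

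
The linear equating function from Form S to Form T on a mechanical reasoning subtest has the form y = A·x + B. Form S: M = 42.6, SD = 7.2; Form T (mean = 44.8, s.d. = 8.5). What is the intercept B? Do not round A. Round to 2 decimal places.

A = SD_Y / SD_X = 8.5 / 7.2 = 1.180556
B = M_Y − A·M_X = 44.8 − 1.180556 × 42.6 = -5.49

-5.49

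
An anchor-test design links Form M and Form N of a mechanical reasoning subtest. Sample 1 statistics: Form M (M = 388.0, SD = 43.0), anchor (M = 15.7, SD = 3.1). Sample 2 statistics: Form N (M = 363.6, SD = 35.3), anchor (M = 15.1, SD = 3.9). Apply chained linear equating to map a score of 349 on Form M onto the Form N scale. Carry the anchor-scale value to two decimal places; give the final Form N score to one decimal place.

343.6

Form M → anchor (Sample 1): v = (3.1/43.0)(349 − 388.0) + 15.7 = 12.89
anchor → Form N (Sample 2): y = (35.3/3.9)(12.89 − 15.1) + 363.6 = 343.6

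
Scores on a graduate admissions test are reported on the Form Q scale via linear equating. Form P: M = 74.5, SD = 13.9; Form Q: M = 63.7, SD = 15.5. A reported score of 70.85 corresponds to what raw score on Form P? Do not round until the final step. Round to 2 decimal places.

80.91

Invert y = (SD_Y/SD_X)(x − M_X) + M_Y:
x = (SD_X/SD_Y)(y − M_Y) + M_X = (13.9/15.5)(70.85 − 63.7) + 74.5
x = 0.896774 × 7.150 + 74.5 = 80.91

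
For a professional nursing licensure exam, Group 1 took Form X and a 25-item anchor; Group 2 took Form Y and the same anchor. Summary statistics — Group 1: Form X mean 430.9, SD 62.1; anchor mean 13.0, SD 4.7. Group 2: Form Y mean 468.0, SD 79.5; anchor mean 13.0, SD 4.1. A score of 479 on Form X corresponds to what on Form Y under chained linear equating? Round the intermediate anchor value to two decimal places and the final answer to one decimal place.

538.6

Form X → anchor (Group 1): v = (4.7/62.1)(479 − 430.9) + 13.0 = 16.64
anchor → Form Y (Group 2): y = (79.5/4.1)(16.64 − 13.0) + 468.0 = 538.6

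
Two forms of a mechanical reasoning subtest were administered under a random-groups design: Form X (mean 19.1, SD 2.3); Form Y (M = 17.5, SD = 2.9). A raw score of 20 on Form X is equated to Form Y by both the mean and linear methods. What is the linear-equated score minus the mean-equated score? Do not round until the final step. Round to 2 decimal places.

Mean-equated: 20 + (17.5 − 19.1) = 18.40
Linear-equated: (2.9/2.3)(20 − 19.1) + 17.5 = 18.635
Difference = 18.635 − 18.40 = 0.23

0.23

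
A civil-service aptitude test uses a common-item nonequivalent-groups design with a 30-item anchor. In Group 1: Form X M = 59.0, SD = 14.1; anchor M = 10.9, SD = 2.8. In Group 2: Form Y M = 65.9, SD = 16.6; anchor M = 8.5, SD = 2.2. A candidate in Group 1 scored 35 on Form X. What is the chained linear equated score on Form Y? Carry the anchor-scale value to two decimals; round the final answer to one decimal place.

48.0

Form X → anchor (Group 1): v = (2.8/14.1)(35 − 59.0) + 10.9 = 6.13
anchor → Form Y (Group 2): y = (16.6/2.2)(6.13 − 8.5) + 65.9 = 48.0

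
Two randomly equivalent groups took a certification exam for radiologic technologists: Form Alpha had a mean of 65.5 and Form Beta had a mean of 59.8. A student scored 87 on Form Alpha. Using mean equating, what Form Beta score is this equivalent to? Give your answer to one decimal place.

81.3

Mean equating: y = x + (M_Y − M_X) = 87 + (59.8 − 65.5) = 81.3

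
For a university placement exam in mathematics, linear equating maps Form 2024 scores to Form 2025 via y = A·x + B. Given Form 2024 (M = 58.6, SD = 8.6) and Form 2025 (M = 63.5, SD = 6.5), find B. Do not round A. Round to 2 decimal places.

A = SD_Y / SD_X = 6.5 / 8.6 = 0.755814
B = M_Y − A·M_X = 63.5 − 0.755814 × 58.6 = 19.21

19.21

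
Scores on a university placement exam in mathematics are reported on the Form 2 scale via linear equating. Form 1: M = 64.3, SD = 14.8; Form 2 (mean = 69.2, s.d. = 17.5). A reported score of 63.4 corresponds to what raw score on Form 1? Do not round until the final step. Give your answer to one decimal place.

Invert y = (SD_Y/SD_X)(x − M_X) + M_Y:
x = (SD_X/SD_Y)(y − M_Y) + M_X = (14.8/17.5)(63.4 − 69.2) + 64.3
x = 0.845714 × -5.800 + 64.3 = 59.4

59.4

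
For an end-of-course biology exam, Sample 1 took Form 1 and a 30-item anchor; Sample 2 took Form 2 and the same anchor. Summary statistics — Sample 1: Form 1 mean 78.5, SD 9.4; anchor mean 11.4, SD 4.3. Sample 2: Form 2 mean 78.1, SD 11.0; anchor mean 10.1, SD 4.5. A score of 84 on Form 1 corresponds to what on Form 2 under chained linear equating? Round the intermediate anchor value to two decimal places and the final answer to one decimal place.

Form 1 → anchor (Sample 1): v = (4.3/9.4)(84 − 78.5) + 11.4 = 13.92
anchor → Form 2 (Sample 2): y = (11.0/4.5)(13.92 − 10.1) + 78.1 = 87.4

87.4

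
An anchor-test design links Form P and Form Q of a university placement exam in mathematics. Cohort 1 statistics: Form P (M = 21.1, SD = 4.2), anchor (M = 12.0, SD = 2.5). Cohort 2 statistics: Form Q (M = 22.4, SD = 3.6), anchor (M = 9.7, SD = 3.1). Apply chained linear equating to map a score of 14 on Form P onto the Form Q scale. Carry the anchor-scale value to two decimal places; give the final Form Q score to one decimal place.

20.2

Form P → anchor (Cohort 1): v = (2.5/4.2)(14 − 21.1) + 12.0 = 7.77
anchor → Form Q (Cohort 2): y = (3.6/3.1)(7.77 − 9.7) + 22.4 = 20.2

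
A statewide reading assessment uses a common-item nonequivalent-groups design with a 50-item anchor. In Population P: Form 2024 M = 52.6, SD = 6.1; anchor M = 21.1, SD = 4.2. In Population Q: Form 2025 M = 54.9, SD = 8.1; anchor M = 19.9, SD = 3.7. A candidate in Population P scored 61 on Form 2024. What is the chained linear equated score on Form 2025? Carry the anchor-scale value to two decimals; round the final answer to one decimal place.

Form 2024 → anchor (Population P): v = (4.2/6.1)(61 − 52.6) + 21.1 = 26.88
anchor → Form 2025 (Population Q): y = (8.1/3.7)(26.88 − 19.9) + 54.9 = 70.2

70.2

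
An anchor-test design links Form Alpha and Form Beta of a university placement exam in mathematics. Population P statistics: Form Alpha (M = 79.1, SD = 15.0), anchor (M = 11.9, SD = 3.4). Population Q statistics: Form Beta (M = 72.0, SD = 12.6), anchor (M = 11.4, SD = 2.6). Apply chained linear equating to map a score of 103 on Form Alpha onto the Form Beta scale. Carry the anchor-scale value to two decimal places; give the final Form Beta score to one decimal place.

100.7

Form Alpha → anchor (Population P): v = (3.4/15.0)(103 − 79.1) + 11.9 = 17.32
anchor → Form Beta (Population Q): y = (12.6/2.6)(17.32 − 11.4) + 72.0 = 100.7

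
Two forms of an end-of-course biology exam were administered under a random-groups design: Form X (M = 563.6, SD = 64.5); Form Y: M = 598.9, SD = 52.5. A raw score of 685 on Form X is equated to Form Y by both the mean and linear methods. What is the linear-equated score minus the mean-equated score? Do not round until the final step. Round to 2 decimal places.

-22.59

Mean-equated: 685 + (598.9 − 563.6) = 720.30
Linear-equated: (52.5/64.5)(685 − 563.6) + 598.9 = 697.714
Difference = 697.714 − 720.30 = -22.59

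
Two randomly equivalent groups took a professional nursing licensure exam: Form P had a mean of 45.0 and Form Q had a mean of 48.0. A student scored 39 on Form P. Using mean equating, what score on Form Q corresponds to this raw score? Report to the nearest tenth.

Mean equating: y = x + (M_Y − M_X) = 39 + (48.0 − 45.0) = 42.0

42.0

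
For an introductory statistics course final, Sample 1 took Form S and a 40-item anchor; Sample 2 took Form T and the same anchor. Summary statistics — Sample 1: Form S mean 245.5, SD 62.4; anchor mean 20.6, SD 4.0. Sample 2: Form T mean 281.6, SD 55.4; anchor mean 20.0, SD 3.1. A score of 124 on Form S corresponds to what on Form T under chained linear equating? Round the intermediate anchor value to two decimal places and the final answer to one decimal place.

153.1

Form S → anchor (Sample 1): v = (4.0/62.4)(124 − 245.5) + 20.6 = 12.81
anchor → Form T (Sample 2): y = (55.4/3.1)(12.81 − 20.0) + 281.6 = 153.1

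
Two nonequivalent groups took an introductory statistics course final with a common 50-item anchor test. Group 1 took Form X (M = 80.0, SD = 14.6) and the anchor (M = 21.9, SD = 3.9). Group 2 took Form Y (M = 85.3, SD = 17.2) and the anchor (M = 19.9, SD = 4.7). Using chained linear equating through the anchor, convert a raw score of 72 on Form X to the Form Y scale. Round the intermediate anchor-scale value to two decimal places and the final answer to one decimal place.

Form X → anchor (Group 1): v = (3.9/14.6)(72 − 80.0) + 21.9 = 19.76
anchor → Form Y (Group 2): y = (17.2/4.7)(19.76 − 19.9) + 85.3 = 84.8

84.8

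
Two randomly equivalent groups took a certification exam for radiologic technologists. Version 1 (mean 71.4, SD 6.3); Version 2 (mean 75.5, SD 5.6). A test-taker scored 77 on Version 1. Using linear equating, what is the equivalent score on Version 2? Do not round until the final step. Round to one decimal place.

Linear equating: y = (SD_Y/SD_X)(x − M_X) + M_Y
y = (5.6/6.3)(77 − 71.4) + 75.5
y = 0.888889 × 5.6 + 75.5 = 4.9778 + 75.5 = 80.5

80.5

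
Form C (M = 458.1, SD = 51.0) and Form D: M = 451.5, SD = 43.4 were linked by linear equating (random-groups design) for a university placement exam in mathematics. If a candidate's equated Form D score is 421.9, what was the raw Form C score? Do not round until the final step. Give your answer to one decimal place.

Invert y = (SD_Y/SD_X)(x − M_X) + M_Y:
x = (SD_X/SD_Y)(y − M_Y) + M_X = (51.0/43.4)(421.9 − 451.5) + 458.1
x = 1.175115 × -29.600 + 458.1 = 423.3

423.3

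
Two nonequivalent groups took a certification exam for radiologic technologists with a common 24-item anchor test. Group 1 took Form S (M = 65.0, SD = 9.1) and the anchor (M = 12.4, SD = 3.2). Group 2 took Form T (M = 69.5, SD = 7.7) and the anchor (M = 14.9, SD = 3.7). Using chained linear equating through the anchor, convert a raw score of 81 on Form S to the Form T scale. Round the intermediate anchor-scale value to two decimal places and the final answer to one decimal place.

Form S → anchor (Group 1): v = (3.2/9.1)(81 − 65.0) + 12.4 = 18.03
anchor → Form T (Group 2): y = (7.7/3.7)(18.03 − 14.9) + 69.5 = 76.0

76.0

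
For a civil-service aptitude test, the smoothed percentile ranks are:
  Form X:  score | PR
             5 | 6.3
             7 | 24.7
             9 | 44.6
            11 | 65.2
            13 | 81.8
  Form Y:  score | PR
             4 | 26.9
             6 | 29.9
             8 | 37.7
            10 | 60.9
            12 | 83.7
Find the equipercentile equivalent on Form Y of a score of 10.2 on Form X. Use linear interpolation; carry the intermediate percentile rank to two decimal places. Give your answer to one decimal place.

9.7

PR of 10.2 on Form X: 44.6 + (10.2 − 9)/(11 − 9) × (65.2 − 44.6) = 56.96
On Form Y, PR 56.96 falls between score 8 (PR 37.7) and 10 (PR 60.9).
Interpolate: 8 + (56.96 − 37.7)/(60.9 − 37.7) × (10 − 8) = 9.7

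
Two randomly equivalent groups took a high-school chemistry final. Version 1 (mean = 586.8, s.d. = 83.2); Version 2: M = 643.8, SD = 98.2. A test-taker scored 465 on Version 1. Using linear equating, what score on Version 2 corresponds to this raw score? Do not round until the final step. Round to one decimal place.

500.0

Linear equating: y = (SD_Y/SD_X)(x − M_X) + M_Y
y = (98.2/83.2)(465 − 586.8) + 643.8
y = 1.180288 × -121.8 + 643.8 = -143.7591 + 643.8 = 500.0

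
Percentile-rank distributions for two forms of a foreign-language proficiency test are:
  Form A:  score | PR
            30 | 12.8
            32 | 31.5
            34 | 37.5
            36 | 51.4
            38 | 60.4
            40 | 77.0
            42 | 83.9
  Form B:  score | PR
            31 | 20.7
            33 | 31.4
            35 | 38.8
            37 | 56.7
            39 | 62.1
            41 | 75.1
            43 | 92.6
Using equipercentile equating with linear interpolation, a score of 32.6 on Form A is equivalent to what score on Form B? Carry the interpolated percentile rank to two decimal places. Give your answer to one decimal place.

33.5

PR of 32.6 on Form A: 31.5 + (32.6 − 32)/(34 − 32) × (37.5 − 31.5) = 33.30
On Form B, PR 33.30 falls between score 33 (PR 31.4) and 35 (PR 38.8).
Interpolate: 33 + (33.30 − 31.4)/(38.8 − 31.4) × (35 − 33) = 33.5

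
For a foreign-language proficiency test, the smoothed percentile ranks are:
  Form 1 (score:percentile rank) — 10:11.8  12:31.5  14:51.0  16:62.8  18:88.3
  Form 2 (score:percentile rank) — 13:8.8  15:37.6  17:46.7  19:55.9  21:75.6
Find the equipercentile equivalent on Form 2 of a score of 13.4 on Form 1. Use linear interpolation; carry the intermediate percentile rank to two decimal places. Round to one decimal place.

PR of 13.4 on Form 1: 31.5 + (13.4 − 12)/(14 − 12) × (51.0 − 31.5) = 45.15
On Form 2, PR 45.15 falls between score 15 (PR 37.6) and 17 (PR 46.7).
Interpolate: 15 + (45.15 − 37.6)/(46.7 − 37.6) × (17 − 15) = 16.7

16.7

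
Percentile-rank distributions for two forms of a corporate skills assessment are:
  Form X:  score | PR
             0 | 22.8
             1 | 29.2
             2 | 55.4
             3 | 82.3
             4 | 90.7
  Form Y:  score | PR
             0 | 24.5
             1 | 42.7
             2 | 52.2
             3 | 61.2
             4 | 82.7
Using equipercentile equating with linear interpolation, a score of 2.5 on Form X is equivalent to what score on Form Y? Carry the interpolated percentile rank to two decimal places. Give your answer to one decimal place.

PR of 2.5 on Form X: 55.4 + (2.5 − 2)/(3 − 2) × (82.3 − 55.4) = 68.85
On Form Y, PR 68.85 falls between score 3 (PR 61.2) and 4 (PR 82.7).
Interpolate: 3 + (68.85 − 61.2)/(82.7 − 61.2) × (4 − 3) = 3.4

3.4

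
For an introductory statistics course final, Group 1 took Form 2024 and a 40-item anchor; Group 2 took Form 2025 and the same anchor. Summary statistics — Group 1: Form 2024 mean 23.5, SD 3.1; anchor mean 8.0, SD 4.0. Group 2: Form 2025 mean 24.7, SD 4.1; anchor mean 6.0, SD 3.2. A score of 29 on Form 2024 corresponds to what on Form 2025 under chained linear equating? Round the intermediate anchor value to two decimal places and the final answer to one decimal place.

Form 2024 → anchor (Group 1): v = (4.0/3.1)(29 − 23.5) + 8.0 = 15.10
anchor → Form 2025 (Group 2): y = (4.1/3.2)(15.10 − 6.0) + 24.7 = 36.4

36.4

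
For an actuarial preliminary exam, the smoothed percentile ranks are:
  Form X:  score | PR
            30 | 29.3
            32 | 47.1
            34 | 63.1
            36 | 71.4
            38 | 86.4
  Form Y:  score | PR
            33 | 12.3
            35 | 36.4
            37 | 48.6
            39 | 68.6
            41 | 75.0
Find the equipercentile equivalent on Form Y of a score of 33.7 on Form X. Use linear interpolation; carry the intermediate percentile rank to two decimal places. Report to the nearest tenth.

PR of 33.7 on Form X: 47.1 + (33.7 − 32)/(34 − 32) × (63.1 − 47.1) = 60.70
On Form Y, PR 60.70 falls between score 37 (PR 48.6) and 39 (PR 68.6).
Interpolate: 37 + (60.70 − 48.6)/(68.6 − 48.6) × (39 − 37) = 38.2

38.2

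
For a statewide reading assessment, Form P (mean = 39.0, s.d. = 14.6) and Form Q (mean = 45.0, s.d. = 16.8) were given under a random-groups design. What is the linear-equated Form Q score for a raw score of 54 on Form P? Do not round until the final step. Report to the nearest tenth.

Linear equating: y = (SD_Y/SD_X)(x − M_X) + M_Y
y = (16.8/14.6)(54 − 39.0) + 45.0
y = 1.150685 × 15.0 + 45.0 = 17.2603 + 45.0 = 62.3

62.3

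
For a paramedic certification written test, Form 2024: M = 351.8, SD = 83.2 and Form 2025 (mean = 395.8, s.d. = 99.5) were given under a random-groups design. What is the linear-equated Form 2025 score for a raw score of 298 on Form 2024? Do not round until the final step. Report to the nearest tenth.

Linear equating: y = (SD_Y/SD_X)(x − M_X) + M_Y
y = (99.5/83.2)(298 − 351.8) + 395.8
y = 1.195913 × -53.8 + 395.8 = -64.3401 + 395.8 = 331.5

331.5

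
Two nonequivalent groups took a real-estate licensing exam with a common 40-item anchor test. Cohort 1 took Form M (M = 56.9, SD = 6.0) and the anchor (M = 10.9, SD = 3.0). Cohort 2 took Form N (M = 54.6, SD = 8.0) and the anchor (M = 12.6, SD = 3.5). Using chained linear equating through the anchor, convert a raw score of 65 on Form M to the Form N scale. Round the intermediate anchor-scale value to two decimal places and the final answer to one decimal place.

Form M → anchor (Cohort 1): v = (3.0/6.0)(65 − 56.9) + 10.9 = 14.95
anchor → Form N (Cohort 2): y = (8.0/3.5)(14.95 − 12.6) + 54.6 = 60.0

60.0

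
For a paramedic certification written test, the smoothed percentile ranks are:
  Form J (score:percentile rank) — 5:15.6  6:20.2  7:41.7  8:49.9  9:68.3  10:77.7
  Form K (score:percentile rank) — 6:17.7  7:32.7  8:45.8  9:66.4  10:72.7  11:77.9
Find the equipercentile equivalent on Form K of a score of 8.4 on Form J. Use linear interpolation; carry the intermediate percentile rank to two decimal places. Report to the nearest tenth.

PR of 8.4 on Form J: 49.9 + (8.4 − 8)/(9 − 8) × (68.3 − 49.9) = 57.26
On Form K, PR 57.26 falls between score 8 (PR 45.8) and 9 (PR 66.4).
Interpolate: 8 + (57.26 − 45.8)/(66.4 − 45.8) × (9 − 8) = 8.6

8.6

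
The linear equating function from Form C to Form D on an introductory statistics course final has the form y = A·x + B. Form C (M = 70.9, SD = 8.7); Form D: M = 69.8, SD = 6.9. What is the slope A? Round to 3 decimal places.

A = SD_Y / SD_X = 6.9 / 8.7 = 0.793

0.793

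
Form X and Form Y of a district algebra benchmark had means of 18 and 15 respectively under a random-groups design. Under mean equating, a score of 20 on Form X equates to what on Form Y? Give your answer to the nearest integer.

Mean equating: y = x + (M_Y − M_X) = 20 + (15 − 18) = 17

17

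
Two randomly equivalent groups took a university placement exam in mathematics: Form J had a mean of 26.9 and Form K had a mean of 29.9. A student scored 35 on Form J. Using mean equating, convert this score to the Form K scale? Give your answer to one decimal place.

38.0

Mean equating: y = x + (M_Y − M_X) = 35 + (29.9 − 26.9) = 38.0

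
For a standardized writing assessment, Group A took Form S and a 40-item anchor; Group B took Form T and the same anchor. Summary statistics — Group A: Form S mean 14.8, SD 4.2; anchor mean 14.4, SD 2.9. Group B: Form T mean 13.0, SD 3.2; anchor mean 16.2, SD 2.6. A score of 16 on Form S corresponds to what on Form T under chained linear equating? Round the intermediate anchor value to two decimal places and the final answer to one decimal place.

Form S → anchor (Group A): v = (2.9/4.2)(16 − 14.8) + 14.4 = 15.23
anchor → Form T (Group B): y = (3.2/2.6)(15.23 − 16.2) + 13.0 = 11.8

11.8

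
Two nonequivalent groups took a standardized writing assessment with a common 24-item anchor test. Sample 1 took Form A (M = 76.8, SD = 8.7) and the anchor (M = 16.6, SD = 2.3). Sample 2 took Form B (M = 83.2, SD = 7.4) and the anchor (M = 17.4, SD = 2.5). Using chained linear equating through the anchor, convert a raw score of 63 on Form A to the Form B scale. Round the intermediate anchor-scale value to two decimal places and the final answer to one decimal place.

Form A → anchor (Sample 1): v = (2.3/8.7)(63 − 76.8) + 16.6 = 12.95
anchor → Form B (Sample 2): y = (7.4/2.5)(12.95 − 17.4) + 83.2 = 70.0

70.0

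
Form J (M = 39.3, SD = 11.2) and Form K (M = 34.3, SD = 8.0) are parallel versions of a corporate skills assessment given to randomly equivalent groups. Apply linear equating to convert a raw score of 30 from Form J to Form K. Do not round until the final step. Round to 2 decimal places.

27.66

Linear equating: y = (SD_Y/SD_X)(x − M_X) + M_Y
y = (8.0/11.2)(30 − 39.3) + 34.3
y = 0.714286 × -9.3 + 34.3 = -6.6429 + 34.3 = 27.66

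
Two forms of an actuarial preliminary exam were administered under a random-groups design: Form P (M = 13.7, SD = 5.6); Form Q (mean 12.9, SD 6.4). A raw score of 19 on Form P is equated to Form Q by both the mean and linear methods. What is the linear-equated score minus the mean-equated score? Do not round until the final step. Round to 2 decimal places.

0.76

Mean-equated: 19 + (12.9 − 13.7) = 18.20
Linear-equated: (6.4/5.6)(19 − 13.7) + 12.9 = 18.957
Difference = 18.957 − 18.20 = 0.76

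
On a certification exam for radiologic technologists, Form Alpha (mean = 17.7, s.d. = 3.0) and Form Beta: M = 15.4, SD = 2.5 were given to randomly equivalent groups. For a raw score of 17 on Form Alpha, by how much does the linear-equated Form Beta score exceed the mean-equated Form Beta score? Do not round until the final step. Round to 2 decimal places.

0.12

Mean-equated: 17 + (15.4 − 17.7) = 14.70
Linear-equated: (2.5/3.0)(17 − 17.7) + 15.4 = 14.817
Difference = 14.817 − 14.70 = 0.12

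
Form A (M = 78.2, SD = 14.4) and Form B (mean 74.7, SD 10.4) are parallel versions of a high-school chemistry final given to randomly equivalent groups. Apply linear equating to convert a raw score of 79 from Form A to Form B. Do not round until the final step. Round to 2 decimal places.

75.28

Linear equating: y = (SD_Y/SD_X)(x − M_X) + M_Y
y = (10.4/14.4)(79 − 78.2) + 74.7
y = 0.722222 × 0.8 + 74.7 = 0.5778 + 74.7 = 75.28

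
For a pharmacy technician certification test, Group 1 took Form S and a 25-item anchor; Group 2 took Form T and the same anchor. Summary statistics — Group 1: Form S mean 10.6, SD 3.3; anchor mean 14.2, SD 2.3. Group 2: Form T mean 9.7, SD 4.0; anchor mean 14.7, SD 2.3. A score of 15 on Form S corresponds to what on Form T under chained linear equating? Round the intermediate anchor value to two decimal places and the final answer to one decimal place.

Form S → anchor (Group 1): v = (2.3/3.3)(15 − 10.6) + 14.2 = 17.27
anchor → Form T (Group 2): y = (4.0/2.3)(17.27 − 14.7) + 9.7 = 14.2

14.2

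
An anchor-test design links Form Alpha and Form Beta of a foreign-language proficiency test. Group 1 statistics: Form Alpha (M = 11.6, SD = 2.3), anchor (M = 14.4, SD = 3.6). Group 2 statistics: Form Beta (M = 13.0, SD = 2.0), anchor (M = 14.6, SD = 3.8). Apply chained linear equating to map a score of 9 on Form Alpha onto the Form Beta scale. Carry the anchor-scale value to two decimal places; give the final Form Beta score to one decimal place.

Form Alpha → anchor (Group 1): v = (3.6/2.3)(9 − 11.6) + 14.4 = 10.33
anchor → Form Beta (Group 2): y = (2.0/3.8)(10.33 − 14.6) + 13.0 = 10.8

10.8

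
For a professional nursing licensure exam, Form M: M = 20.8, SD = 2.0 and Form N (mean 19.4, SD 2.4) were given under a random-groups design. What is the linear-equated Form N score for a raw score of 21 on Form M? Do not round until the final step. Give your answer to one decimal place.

Linear equating: y = (SD_Y/SD_X)(x − M_X) + M_Y
y = (2.4/2.0)(21 − 20.8) + 19.4
y = 1.200000 × 0.2 + 19.4 = 0.2400 + 19.4 = 19.6

19.6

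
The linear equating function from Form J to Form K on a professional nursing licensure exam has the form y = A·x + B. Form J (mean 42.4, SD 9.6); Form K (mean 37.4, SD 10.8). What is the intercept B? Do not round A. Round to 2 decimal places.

-10.30

A = SD_Y / SD_X = 10.8 / 9.6 = 1.125000
B = M_Y − A·M_X = 37.4 − 1.125000 × 42.4 = -10.30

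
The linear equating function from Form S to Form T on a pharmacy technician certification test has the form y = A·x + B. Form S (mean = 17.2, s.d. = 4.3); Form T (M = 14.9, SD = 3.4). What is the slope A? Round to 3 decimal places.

A = SD_Y / SD_X = 3.4 / 4.3 = 0.791

0.791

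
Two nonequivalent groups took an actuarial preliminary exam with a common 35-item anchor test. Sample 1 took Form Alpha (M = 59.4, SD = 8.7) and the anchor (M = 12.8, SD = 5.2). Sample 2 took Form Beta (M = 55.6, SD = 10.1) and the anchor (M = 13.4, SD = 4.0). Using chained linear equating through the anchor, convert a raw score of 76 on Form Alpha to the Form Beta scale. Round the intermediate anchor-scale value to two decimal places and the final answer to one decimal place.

Form Alpha → anchor (Sample 1): v = (5.2/8.7)(76 − 59.4) + 12.8 = 22.72
anchor → Form Beta (Sample 2): y = (10.1/4.0)(22.72 − 13.4) + 55.6 = 79.1

79.1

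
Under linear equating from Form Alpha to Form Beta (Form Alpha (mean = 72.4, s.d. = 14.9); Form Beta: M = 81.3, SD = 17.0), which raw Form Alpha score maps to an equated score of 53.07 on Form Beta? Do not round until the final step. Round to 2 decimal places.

47.66

Invert y = (SD_Y/SD_X)(x − M_X) + M_Y:
x = (SD_X/SD_Y)(y − M_Y) + M_X = (14.9/17.0)(53.07 − 81.3) + 72.4
x = 0.876471 × -28.230 + 72.4 = 47.66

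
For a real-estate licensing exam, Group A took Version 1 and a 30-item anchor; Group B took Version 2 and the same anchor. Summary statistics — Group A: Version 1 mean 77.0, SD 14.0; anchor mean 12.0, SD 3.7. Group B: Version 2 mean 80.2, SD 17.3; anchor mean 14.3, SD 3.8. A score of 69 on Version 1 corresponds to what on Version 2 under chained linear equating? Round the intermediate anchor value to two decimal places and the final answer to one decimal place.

Version 1 → anchor (Group A): v = (3.7/14.0)(69 − 77.0) + 12.0 = 9.89
anchor → Version 2 (Group B): y = (17.3/3.8)(9.89 − 14.3) + 80.2 = 60.1

60.1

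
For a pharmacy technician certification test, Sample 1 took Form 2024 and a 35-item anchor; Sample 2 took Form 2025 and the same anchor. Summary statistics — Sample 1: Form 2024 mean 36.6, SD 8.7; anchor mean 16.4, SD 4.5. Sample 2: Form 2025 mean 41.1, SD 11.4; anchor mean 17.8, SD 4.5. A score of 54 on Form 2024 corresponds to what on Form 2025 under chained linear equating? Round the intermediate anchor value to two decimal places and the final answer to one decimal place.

Form 2024 → anchor (Sample 1): v = (4.5/8.7)(54 − 36.6) + 16.4 = 25.40
anchor → Form 2025 (Sample 2): y = (11.4/4.5)(25.40 − 17.8) + 41.1 = 60.4

60.4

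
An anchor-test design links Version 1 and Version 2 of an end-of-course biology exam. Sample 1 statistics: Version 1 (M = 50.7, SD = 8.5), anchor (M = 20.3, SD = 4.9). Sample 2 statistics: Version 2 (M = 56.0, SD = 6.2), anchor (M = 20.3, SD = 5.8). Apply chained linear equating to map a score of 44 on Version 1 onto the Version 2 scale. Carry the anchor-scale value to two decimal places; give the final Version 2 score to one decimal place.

Version 1 → anchor (Sample 1): v = (4.9/8.5)(44 − 50.7) + 20.3 = 16.44
anchor → Version 2 (Sample 2): y = (6.2/5.8)(16.44 − 20.3) + 56.0 = 51.9

51.9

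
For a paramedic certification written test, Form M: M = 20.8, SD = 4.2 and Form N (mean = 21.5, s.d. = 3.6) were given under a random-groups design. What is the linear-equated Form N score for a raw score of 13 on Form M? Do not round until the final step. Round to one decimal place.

Linear equating: y = (SD_Y/SD_X)(x − M_X) + M_Y
y = (3.6/4.2)(13 − 20.8) + 21.5
y = 0.857143 × -7.8 + 21.5 = -6.6857 + 21.5 = 14.8

14.8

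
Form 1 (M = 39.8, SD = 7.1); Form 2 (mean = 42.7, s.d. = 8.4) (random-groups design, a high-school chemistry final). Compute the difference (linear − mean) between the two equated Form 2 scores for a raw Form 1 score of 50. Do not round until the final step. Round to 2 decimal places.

1.87

Mean-equated: 50 + (42.7 − 39.8) = 52.90
Linear-equated: (8.4/7.1)(50 − 39.8) + 42.7 = 54.768
Difference = 54.768 − 52.90 = 1.87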